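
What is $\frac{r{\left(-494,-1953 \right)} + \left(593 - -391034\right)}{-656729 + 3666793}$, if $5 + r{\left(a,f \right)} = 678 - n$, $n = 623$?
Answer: $\frac{391677}{3010064} \approx 0.13012$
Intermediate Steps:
$r{\left(a,f \right)} = 50$ ($r{\left(a,f \right)} = -5 + \left(678 - 623\right) = -5 + 55 = 50$)
$\frac{r{\left(-494,-1953 \right)} + \left(593 - -391034\right)}{-656729 + 3666793} = \frac{50 + \left(593 - -391034\right)}{-656729 + 3666793} = \frac{50 + \left(593 + 391034\right)}{3010064} = \left(50 + 391627\right) \frac{1}{3010064} = 391677 \cdot \frac{1}{3010064} = \frac{391677}{3010064}$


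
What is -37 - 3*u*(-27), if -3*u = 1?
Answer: -64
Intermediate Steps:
u = -⅓ (u = -⅓*1 = -⅓ ≈ -0.33333)
-37 - 3*u*(-27) = -37 - (-1)*(-27) = -37 - 3*9 = -37 - 27 = -64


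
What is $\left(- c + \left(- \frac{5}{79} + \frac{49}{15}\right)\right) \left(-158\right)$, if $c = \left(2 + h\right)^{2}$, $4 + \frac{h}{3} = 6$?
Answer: $\frac{144088}{15} \approx 9605.9$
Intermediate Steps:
$h = 6$ ($h = -12 + 3 \cdot 6 = -12 + 18 = 6$)
$c = 64$ ($c = \left(2 + 6\right)^{2} = 8^{2} = 64$)
$\left(- c + \left(- \frac{5}{79} + \frac{49}{15}\right)\right) \left(-158\right) = \left(\left(-1\right) 64 + \left(- \frac{5}{79} + \frac{49}{15}\right)\right) \left(-158\right) = \left(-64 + \left(\left(-5\right) \frac{1}{79} + 49 \cdot \frac{1}{15}\right)\right) \left(-158\right) = \left(-64 + \left(- \frac{5}{79} + \frac{49}{15}\right)\right) \left(-158\right) = \left(-64 + \frac{3796}{1185}\right) \left(-158\right) = \left(- \frac{72044}{1185}\right) \left(-158\right) = \frac{144088}{15}$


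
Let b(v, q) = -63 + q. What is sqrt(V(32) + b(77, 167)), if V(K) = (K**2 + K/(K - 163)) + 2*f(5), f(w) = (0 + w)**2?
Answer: sqrt(20211466)/131 ≈ 34.318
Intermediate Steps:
f(w) = w**2
V(K) = 50 + K**2 + K/(-163 + K) (V(K) = (K**2 + K/(K - 163)) + 2*5**2 = (K**2 + K/(-163 + K)) + 2*25 = (K**2 + K/(-163 + K)) + 50 = 50 + K**2 + K/(-163 + K))
sqrt(V(32) + b(77, 167)) = sqrt((-8150 + 32**3 - 163*32**2 + 51*32)/(-163 + 32) + (-63 + 167)) = sqrt((-8150 + 32768 - 163*1024 + 1632)/(-131) + 104) = sqrt(-(-8150 + 32768 - 166912 + 1632)/131 + 104) = sqrt(-1/131*(-140662) + 104) = sqrt(140662/131 + 104) = sqrt(154286/131) = sqrt(20211466)/131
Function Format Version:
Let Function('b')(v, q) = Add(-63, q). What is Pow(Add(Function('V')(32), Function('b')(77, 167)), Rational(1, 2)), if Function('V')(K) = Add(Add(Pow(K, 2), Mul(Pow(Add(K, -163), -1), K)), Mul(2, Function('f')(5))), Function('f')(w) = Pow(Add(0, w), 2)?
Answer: Mul(Rational(1, 131), Pow(20211466, Rational(1, 2))) ≈ 34.318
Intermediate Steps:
Function('f')(w) = Pow(w, 2)
Function('V')(K) = Add(50, Pow(K, 2), Mul(K, Pow(Add(-163, K), -1))) (Function('V')(K) = Add(Add(Pow(K, 2), Mul(Pow(Add(K, -163), -1), K)), Mul(2, Pow(5, 2))) = Add(Add(Pow(K, 2), Mul(Pow(Add(-163, K), -1), K)), Mul(2, 25)) = Add(Add(Pow(K, 2), Mul(K, Pow(Add(-163, K), -1))), 50) = Add(50, Pow(K, 2), Mul(K, Pow(Add(-163, K), -1))))
Pow(Add(Function('V')(32), Function('b')(77, 167)), Rational(1, 2)) = Pow(Add(Mul(Pow(Add(-163, 32), -1), Add(-8150, Pow(32, 3), Mul(-163, Pow(32, 2)), Mul(51, 32))), Add(-63, 167)), Rational(1, 2)) = Pow(Add(Mul(Pow(-131, -1), Add(-8150, 32768, Mul(-163, 1024), 1632)), 104), Rational(1, 2)) = Pow(Add(Mul(Rational(-1, 131), Add(-8150, 32768, -166912, 1632)), 104), Rational(1, 2)) = Pow(Add(Mul(Rational(-1, 131), -140662), 104), Rational(1, 2)) = Pow(Add(Rational(140662, 131), 104), Rational(1, 2)) = Pow(Rational(154286, 131), Rational(1, 2)) = Mul(Rational(1, 131), Pow(20211466, Rational(1, 2)))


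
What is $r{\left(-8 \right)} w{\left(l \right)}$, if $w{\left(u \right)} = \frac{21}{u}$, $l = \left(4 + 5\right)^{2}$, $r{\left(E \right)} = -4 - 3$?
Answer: $- \frac{49}{27} \approx -1.8148$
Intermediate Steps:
$r{\left(E \right)} = -7$ ($r{\left(E \right)} = -4 - 3 = -7$)
$l = 81$ ($l = 9^{2} = 81$)
$r{\left(-8 \right)} w{\left(l \right)} = - 7 \cdot \frac{21}{81} = - 7 \cdot 21 \cdot \frac{1}{81} = \left(-7\right) \frac{7}{27} = - \frac{49}{27}$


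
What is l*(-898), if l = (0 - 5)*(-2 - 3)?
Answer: -22450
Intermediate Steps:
l = 25 (l = -5*(-5) = 25)
l*(-898) = 25*(-898) = -22450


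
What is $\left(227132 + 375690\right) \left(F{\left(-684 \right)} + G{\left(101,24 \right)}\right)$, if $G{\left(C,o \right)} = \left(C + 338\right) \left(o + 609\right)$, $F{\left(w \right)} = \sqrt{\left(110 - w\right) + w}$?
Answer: $167516397114 + 602822 \sqrt{110} \approx 1.6752 \cdot 10^{11}$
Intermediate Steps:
$F{\left(w \right)} = \sqrt{110}$
$G{\left(C,o \right)} = \left(338 + C\right) \left(609 + o\right)$
$\left(227132 + 375690\right) \left(F{\left(-684 \right)} + G{\left(101,24 \right)}\right) = \left(227132 + 375690\right) \left(\sqrt{110} + \left(205842 + 338 \cdot 24 + 609 \cdot 101 + 101 \cdot 24\right)\right) = 602822 \left(\sqrt{110} + \left(205842 + 8112 + 61509 + 2424\right)\right) = 602822 \left(\sqrt{110} + 277887\right) = 602822 \left(277887 + \sqrt{110}\right) = 167516397114 + 602822 \sqrt{110}$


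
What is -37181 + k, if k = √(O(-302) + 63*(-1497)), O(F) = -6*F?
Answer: -37181 + I*√92499 ≈ -37181.0 + 304.14*I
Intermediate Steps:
k = I*√92499 (k = √(-6*(-302) + 63*(-1497)) = √(1812 - 94311) = √(-92499) = I*√92499 ≈ 304.14*I)
-37181 + k = -37181 + I*√92499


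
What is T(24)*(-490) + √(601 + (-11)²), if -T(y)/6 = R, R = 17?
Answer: 49980 + 19*√2 ≈ 50007.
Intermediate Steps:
T(y) = -102 (T(y) = -6*17 = -102)
T(24)*(-490) + √(601 + (-11)²) = -102*(-490) + √(601 + (-11)²) = 49980 + √(601 + 121) = 49980 + √722 = 49980 + 19*√2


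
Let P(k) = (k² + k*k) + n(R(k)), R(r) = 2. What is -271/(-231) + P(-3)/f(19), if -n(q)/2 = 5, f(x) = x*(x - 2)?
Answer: 89381/74613 ≈ 1.1979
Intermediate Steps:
f(x) = x*(-2 + x)
n(q) = -10 (n(q) = -2*5 = -10)
P(k) = -10 + 2*k² (P(k) = (k² + k*k) - 10 = (k² + k²) - 10 = 2*k² - 10 = -10 + 2*k²)
-271/(-231) + P(-3)/f(19) = -271/(-231) + (-10 + 2*(-3)²)/((19*(-2 + 19))) = -271*(-1/231) + (-10 + 2*9)/((19*17)) = 271/231 + (-10 + 18)/323 = 271/231 + 8*(1/323) = 271/231 + 8/323 = 89381/74613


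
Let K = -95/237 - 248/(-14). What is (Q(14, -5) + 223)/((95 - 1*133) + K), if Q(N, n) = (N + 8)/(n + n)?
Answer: -1831536/171595 ≈ -10.674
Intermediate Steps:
Q(N, n) = (8 + N)/(2*n) (Q(N, n) = (8 + N)/((2*n)) = (8 + N)*(1/(2*n)) = (8 + N)/(2*n))
K = 28723/1659 (K = -95*1/237 - 248*(-1/14) = -95/237 + 124/7 = 28723/1659 ≈ 17.313)
(Q(14, -5) + 223)/((95 - 1*133) + K) = ((½)*(8 + 14)/(-5) + 223)/((95 - 1*133) + 28723/1659) = ((½)*(-⅕)*22 + 223)/((95 - 133) + 28723/1659) = (-11/5 + 223)/(-38 + 28723/1659) = 1104/(5*(-34319/1659)) = (1104/5)*(-1659/34319) = -1831536/171595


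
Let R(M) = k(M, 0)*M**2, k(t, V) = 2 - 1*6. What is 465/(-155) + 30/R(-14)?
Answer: -1191/392 ≈ -3.0383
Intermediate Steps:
k(t, V) = -4 (k(t, V) = 2 - 6 = -4)
R(M) = -4*M**2
465/(-155) + 30/R(-14) = 465/(-155) + 30/((-4*(-14)**2)) = 465*(-1/155) + 30/((-4*196)) = -3 + 30/(-784) = -3 + 30*(-1/784) = -3 - 15/392 = -1191/392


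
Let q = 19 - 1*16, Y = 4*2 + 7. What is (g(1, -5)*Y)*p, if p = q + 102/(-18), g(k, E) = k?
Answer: -40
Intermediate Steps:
Y = 15 (Y = 8 + 7 = 15)
q = 3 (q = 19 - 16 = 3)
p = -8/3 (p = 3 + 102/(-18) = 3 + 102*(-1/18) = 3 - 17/3 = -8/3 ≈ -2.6667)
(g(1, -5)*Y)*p = (1*15)*(-8/3) = 15*(-8/3) = -40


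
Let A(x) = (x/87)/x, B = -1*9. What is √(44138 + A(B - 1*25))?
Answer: √334080609/87 ≈ 210.09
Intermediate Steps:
B = -9
A(x) = 1/87 (A(x) = (x*(1/87))/x = (x/87)/x = 1/87)
√(44138 + A(B - 1*25)) = √(44138 + 1/87) = √(3840007/87) = √334080609/87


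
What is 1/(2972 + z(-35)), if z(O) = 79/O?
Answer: 35/103941 ≈ 0.00033673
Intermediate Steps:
1/(2972 + z(-35)) = 1/(2972 + 79/(-35)) = 1/(2972 + 79*(-1/35)) = 1/(2972 - 79/35) = 1/(103941/35) = 35/103941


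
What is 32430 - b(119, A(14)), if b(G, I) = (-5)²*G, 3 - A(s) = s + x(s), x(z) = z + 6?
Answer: 29455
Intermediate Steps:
x(z) = 6 + z
A(s) = -3 - 2*s (A(s) = 3 - (s + (6 + s)) = 3 - (6 + 2*s) = 3 + (-6 - 2*s) = -3 - 2*s)
b(G, I) = 25*G
32430 - b(119, A(14)) = 32430 - 25*119 = 32430 - 1*2975 = 32430 - 2975 = 29455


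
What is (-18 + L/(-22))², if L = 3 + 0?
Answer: 159201/484 ≈ 328.93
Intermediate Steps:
L = 3
(-18 + L/(-22))² = (-18 + 3/(-22))² = (-18 + 3*(-1/22))² = (-18 - 3/22)² = (-399/22)² = 159201/484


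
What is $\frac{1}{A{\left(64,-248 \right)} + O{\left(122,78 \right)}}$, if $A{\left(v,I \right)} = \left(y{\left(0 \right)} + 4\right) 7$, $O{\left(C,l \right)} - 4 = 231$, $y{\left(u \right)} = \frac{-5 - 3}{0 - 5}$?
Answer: $\frac{5}{1371} \approx 0.003647$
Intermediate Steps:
$y{\left(u \right)} = \frac{8}{5}$ ($y{\left(u \right)} = - \frac{8}{-5} = \left(-8\right) \left(- \frac{1}{5}\right) = \frac{8}{5}$)
$O{\left(C,l \right)} = 235$ ($O{\left(C,l \right)} = 4 + 231 = 235$)
$A{\left(v,I \right)} = \frac{196}{5}$ ($A{\left(v,I \right)} = \left(\frac{8}{5} + 4\right) 7 = \frac{28}{5} \cdot 7 = \frac{196}{5}$)
$\frac{1}{A{\left(64,-248 \right)} + O{\left(122,78 \right)}} = \frac{1}{\frac{196}{5} + 235} = \frac{1}{\frac{1371}{5}} = \frac{5}{1371}$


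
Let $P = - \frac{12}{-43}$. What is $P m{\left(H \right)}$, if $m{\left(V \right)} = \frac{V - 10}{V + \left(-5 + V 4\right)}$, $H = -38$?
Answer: $\frac{192}{2795} \approx 0.068694$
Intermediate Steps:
$P = \frac{12}{43}$ ($P = \left(-12\right) \left(- \frac{1}{43}\right) = \frac{12}{43} \approx 0.27907$)
$m{\left(V \right)} = \frac{-10 + V}{-5 + 5 V}$ ($m{\left(V \right)} = \frac{-10 + V}{V + \left(-5 + 4 V\right)} = \frac{-10 + V}{-5 + 5 V}$)
$P m{\left(H \right)} = \frac{12 \frac{-10 - 38}{5 \left(-1 - 38\right)}}{43} = \frac{12 \cdot \frac{1}{5} \frac{1}{-39} \left(-48\right)}{43} = \frac{12 \cdot \frac{1}{5} \left(- \frac{1}{39}\right) \left(-48\right)}{43} = \frac{12}{43} \cdot \frac{16}{65} = \frac{192}{2795}$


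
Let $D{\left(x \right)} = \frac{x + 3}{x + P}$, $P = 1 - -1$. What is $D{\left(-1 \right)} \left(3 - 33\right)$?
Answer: $-60$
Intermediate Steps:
$P = 2$ ($P = 1 + 1 = 2$)
$D{\left(x \right)} = \frac{3 + x}{2 + x}$ ($D{\left(x \right)} = \frac{x + 3}{x + 2} = \frac{3 + x}{2 + x}$)
$D{\left(-1 \right)} \left(3 - 33\right) = \frac{3 - 1}{2 - 1} \left(3 - 33\right) = 1^{-1} \cdot 2 \left(-30\right) = 1 \cdot 2 \left(-30\right) = 2 \left(-30\right) = -60$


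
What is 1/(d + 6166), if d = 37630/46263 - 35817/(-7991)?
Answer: 369687633/2281451648279 ≈ 0.00016204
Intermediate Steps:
d = 1957703201/369687633 (d = 37630*(1/46263) - 35817*(-1/7991) = 37630/46263 + 35817/7991 = 1957703201/369687633 ≈ 5.2956)
1/(d + 6166) = 1/(1957703201/369687633 + 6166) = 1/(2281451648279/369687633) = 369687633/2281451648279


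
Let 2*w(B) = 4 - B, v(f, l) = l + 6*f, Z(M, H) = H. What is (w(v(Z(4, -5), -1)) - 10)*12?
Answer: 90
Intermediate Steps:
w(B) = 2 - B/2 (w(B) = (4 - B)/2 = 2 - B/2)
(w(v(Z(4, -5), -1)) - 10)*12 = ((2 - (-1 + 6*(-5))/2) - 10)*12 = ((2 - (-1 - 30)/2) - 10)*12 = ((2 - 1/2*(-31)) - 10)*12 = ((2 + 31/2) - 10)*12 = (35/2 - 10)*12 = (15/2)*12 = 90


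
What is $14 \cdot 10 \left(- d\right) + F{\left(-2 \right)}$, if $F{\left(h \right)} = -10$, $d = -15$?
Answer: $2090$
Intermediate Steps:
$14 \cdot 10 \left(- d\right) + F{\left(-2 \right)} = 14 \cdot 10 \left(\left(-1\right) \left(-15\right)\right) - 10 = 140 \cdot 15 - 10 = 2100 - 10 = 2090$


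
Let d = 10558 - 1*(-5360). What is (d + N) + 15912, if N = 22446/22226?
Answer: 353738013/11113 ≈ 31831.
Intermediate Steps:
d = 15918 (d = 10558 + 5360 = 15918)
N = 11223/11113 (N = 22446*(1/22226) = 11223/11113 ≈ 1.0099)
(d + N) + 15912 = (15918 + 11223/11113) + 15912 = 176907957/11113 + 15912 = 353738013/11113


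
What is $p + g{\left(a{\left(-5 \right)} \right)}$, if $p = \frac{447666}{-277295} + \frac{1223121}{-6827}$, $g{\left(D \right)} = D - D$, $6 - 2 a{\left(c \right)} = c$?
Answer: $- \frac{342221553477}{1893092965} \approx -180.77$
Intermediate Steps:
$a{\left(c \right)} = 3 - \frac{c}{2}$
$g{\left(D \right)} = 0$
$p = - \frac{342221553477}{1893092965}$ ($p = 447666 \left(- \frac{1}{277295}\right) + 1223121 \left(- \frac{1}{6827}\right) = - \frac{447666}{277295} - \frac{1223121}{6827} = - \frac{342221553477}{1893092965} \approx -180.77$)
$p + g{\left(a{\left(-5 \right)} \right)} = - \frac{342221553477}{1893092965} + 0 = - \frac{342221553477}{1893092965}$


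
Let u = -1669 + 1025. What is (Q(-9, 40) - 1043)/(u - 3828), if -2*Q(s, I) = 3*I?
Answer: 1103/4472 ≈ 0.24665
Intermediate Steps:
Q(s, I) = -3*I/2
u = -644
(Q(-9, 40) - 1043)/(u - 3828) = (-3/2*40 - 1043)/(-644 - 3828) = (-60 - 1043)/(-4472) = -1103*(-1/4472) = 1103/4472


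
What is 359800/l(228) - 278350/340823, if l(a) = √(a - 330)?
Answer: -278350/340823 - 179900*I*√102/51 ≈ -0.8167 - 35626.0*I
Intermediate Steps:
l(a) = √(-330 + a)
359800/l(228) - 278350/340823 = 359800/(√(-330 + 228)) - 278350/340823 = 359800/(√(-102)) - 278350*1/340823 = 359800/((I*√102)) - 278350/340823 = 359800*(-I*√102/102) - 278350/340823 = -179900*I*√102/51 - 278350/340823 = -278350/340823 - 179900*I*√102/51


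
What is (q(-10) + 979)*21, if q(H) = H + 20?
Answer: 20769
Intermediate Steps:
q(H) = 20 + H
(q(-10) + 979)*21 = ((20 - 10) + 979)*21 = (10 + 979)*21 = 989*21 = 20769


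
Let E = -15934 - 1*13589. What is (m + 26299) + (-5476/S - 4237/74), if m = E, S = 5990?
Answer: -727427547/221630 ≈ -3282.2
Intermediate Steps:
E = -29523 (E = -15934 - 13589 = -29523)
m = -29523
(m + 26299) + (-5476/S - 4237/74) = (-29523 + 26299) + (-5476/5990 - 4237/74) = -3224 + (-5476*1/5990 - 4237*1/74) = -3224 + (-2738/2995 - 4237/74) = -3224 - 12892427/221630 = -727427547/221630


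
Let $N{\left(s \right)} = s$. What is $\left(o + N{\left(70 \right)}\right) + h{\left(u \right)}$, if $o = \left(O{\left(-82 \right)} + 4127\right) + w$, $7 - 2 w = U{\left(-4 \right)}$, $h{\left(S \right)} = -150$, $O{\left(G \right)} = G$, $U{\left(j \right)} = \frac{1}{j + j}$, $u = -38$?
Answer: $\frac{63497}{16} \approx 3968.6$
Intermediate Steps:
$U{\left(j \right)} = \frac{1}{2 j}$
$w = \frac{57}{16}$ ($w = \frac{7}{2} - \frac{\frac{1}{2} \frac{1}{-4}}{2} = \frac{7}{2} - \frac{\frac{1}{2} \left(- \frac{1}{4}\right)}{2} = \frac{7}{2} - - \frac{1}{16} = \frac{7}{2} + \frac{1}{16} = \frac{57}{16} \approx 3.5625$)
$o = \frac{64777}{16}$ ($o = \left(-82 + 4127\right) + \frac{57}{16} = 4045 + \frac{57}{16} = \frac{64777}{16} \approx 4048.6$)
$\left(o + N{\left(70 \right)}\right) + h{\left(u \right)} = \left(\frac{64777}{16} + 70\right) - 150 = \frac{65897}{16} - 150 = \frac{63497}{16}$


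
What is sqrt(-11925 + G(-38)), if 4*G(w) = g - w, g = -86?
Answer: I*sqrt(11937) ≈ 109.26*I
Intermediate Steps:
G(w) = -43/2 - w/4 (G(w) = (-86 - w)/4 = -43/2 - w/4)
sqrt(-11925 + G(-38)) = sqrt(-11925 + (-43/2 - 1/4*(-38))) = sqrt(-11925 + (-43/2 + 19/2)) = sqrt(-11925 - 12) = sqrt(-11937) = I*sqrt(11937)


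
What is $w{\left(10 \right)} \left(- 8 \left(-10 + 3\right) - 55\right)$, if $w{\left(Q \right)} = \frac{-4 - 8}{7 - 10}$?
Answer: $4$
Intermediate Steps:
$w{\left(Q \right)} = 4$ ($w{\left(Q \right)} = - \frac{12}{-3} = \left(-12\right) \left(- \frac{1}{3}\right) = 4$)
$w{\left(10 \right)} \left(- 8 \left(-10 + 3\right) - 55\right) = 4 \left(- 8 \left(-10 + 3\right) - 55\right) = 4 \left(\left(-8\right) \left(-7\right) - 55\right) = 4 \left(56 - 55\right) = 4 \cdot 1 = 4$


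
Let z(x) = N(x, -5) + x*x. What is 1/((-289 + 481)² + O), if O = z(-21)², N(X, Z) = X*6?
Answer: 1/136089 ≈ 7.3481e-6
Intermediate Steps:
N(X, Z) = 6*X
z(x) = x² + 6*x (z(x) = 6*x + x*x = 6*x + x² = x² + 6*x)
O = 99225 (O = (-21*(6 - 21))² = (-21*(-15))² = 315² = 99225)
1/((-289 + 481)² + O) = 1/((-289 + 481)² + 99225) = 1/(192² + 99225) = 1/(36864 + 99225) = 1/136089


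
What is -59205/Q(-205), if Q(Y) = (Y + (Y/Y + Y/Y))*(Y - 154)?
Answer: -59205/72877 ≈ -0.81240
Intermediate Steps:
Q(Y) = (-154 + Y)*(2 + Y) (Q(Y) = (Y + (1 + 1))*(-154 + Y) = (Y + 2)*(-154 + Y) = (2 + Y)*(-154 + Y) = (-154 + Y)*(2 + Y))
-59205/Q(-205) = -59205/(-308 + (-205)² - 152*(-205)) = -59205/(-308 + 42025 + 31160) = -59205/72877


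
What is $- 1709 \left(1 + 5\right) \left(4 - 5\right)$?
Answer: $10254$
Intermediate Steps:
$- 1709 \left(1 + 5\right) \left(4 - 5\right) = - 1709 \cdot 6 \left(-1\right) = \left(-1709\right) \left(-6\right) = 10254$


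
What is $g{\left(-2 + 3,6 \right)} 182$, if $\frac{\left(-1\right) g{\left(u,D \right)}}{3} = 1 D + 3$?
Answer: $-4914$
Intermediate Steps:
$g{\left(u,D \right)} = -9 - 3 D$ ($g{\left(u,D \right)} = - 3 \left(1 D + 3\right) = - 3 \left(D + 3\right) = - 3 \left(3 + D\right) = -9 - 3 D$)
$g{\left(-2 + 3,6 \right)} 182 = \left(-9 - 18\right) 182 = \left(-27\right) 182 = -4914$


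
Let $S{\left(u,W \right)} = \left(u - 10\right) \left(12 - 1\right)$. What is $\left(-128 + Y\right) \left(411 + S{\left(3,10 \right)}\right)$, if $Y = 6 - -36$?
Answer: $-28724$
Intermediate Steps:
$Y = 42$ ($Y = 6 + 36 = 42$)
$S{\left(u,W \right)} = -110 + 11 u$ ($S{\left(u,W \right)} = \left(-10 + u\right) 11 = -110 + 11 u$)
$\left(-128 + Y\right) \left(411 + S{\left(3,10 \right)}\right) = \left(-128 + 42\right) \left(411 + \left(-110 + 11 \cdot 3\right)\right) = - 86 \left(411 + \left(-110 + 33\right)\right) = - 86 \left(411 - 77\right) = \left(-86\right) 334 = -28724$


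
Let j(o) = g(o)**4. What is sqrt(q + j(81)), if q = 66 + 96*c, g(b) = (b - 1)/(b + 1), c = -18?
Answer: I*sqrt(4693854782)/1681 ≈ 40.757*I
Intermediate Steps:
g(b) = (-1 + b)/(1 + b)
q = -1662 (q = 66 + 96*(-18) = 66 - 1728 = -1662)
j(o) = (-1 + o)**4/(1 + o)**4 (j(o) = ((-1 + o)/(1 + o))**4 = (-1 + o)**4/(1 + o)**4)
sqrt(q + j(81)) = sqrt(-1662 + (-1 + 81)**4/(1 + 81)**4) = sqrt(-1662 + 80**4/82**4) = sqrt(-1662 + (1/45212176)*40960000) = sqrt(-1662 + 2560000/2825761) = sqrt(-4693854782/2825761) = I*sqrt(4693854782)/1681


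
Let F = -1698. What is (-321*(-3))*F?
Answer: -1635174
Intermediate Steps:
(-321*(-3))*F = -321*(-3)*(-1698) = 963*(-1698) = -1635174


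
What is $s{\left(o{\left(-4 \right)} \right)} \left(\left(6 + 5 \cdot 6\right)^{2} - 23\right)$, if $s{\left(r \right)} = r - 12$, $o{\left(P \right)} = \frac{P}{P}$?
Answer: $-14003$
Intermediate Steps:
$o{\left(P \right)} = 1$
$s{\left(r \right)} = -12 + r$ ($s{\left(r \right)} = r - 12 = -12 + r$)
$s{\left(o{\left(-4 \right)} \right)} \left(\left(6 + 5 \cdot 6\right)^{2} - 23\right) = \left(-12 + 1\right) \left(\left(6 + 5 \cdot 6\right)^{2} - 23\right) = - 11 \left(\left(6 + 30\right)^{2} - 23\right) = - 11 \left(36^{2} - 23\right) = - 11 \left(1296 - 23\right) = \left(-11\right) 1273 = -14003$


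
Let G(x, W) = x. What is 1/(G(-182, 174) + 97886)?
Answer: 1/97704 ≈ 1.0235e-5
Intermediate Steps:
1/(G(-182, 174) + 97886) = 1/(-182 + 97886) = 1/97704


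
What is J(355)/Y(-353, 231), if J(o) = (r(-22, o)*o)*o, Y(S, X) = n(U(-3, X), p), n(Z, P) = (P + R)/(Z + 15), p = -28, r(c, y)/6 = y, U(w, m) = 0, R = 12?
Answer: -2013249375/8 ≈ -2.5166e+8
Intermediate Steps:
r(c, y) = 6*y
n(Z, P) = (12 + P)/(15 + Z) (n(Z, P) = (P + 12)/(Z + 15) = (12 + P)/(15 + Z))
Y(S, X) = -16/15 (Y(S, X) = (12 - 28)/(15 + 0) = -16/15)
J(o) = 6*o³ (J(o) = ((6*o)*o)*o = (6*o²)*o = 6*o³)
J(355)/Y(-353, 231) = (6*355³)/(-16/15) = (6*44738875)*(-15/16) = 268433250*(-15/16) = -2013249375/8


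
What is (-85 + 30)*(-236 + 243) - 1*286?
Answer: -671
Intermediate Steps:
(-85 + 30)*(-236 + 243) - 1*286 = -55*7 - 286 = -385 - 286 = -671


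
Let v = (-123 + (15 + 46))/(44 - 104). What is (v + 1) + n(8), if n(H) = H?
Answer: 301/30 ≈ 10.033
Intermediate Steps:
v = 31/30 (v = (-123 + 61)/(-60) = -62*(-1/60) = 31/30 ≈ 1.0333)
(v + 1) + n(8) = (31/30 + 1) + 8 = 61/30 + 8 = 301/30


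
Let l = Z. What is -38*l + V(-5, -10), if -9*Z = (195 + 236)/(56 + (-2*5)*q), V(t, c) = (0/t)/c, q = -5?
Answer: 8189/477 ≈ 17.168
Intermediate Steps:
V(t, c) = 0 (V(t, c) = 0/c = 0)
Z = -431/954 (Z = -(195 + 236)/(9*(56 - 2*5*(-5))) = -431/(9*(56 - 10*(-5))) = -431/(9*(56 + 50)) = -431/(9*106) = -1/9*431/106 = -431/954 ≈ -0.45178)
l = -431/954 ≈ -0.45178
-38*l + V(-5, -10) = -38*(-431/954) + 0 = 8189/477 + 0 = 8189/477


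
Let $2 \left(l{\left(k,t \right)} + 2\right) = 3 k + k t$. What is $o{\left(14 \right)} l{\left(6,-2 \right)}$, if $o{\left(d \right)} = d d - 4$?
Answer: $192$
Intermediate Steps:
$o{\left(d \right)} = -4 + d^{2}$ ($o{\left(d \right)} = d^{2} - 4 = -4 + d^{2}$)
$l{\left(k,t \right)} = -2 + \frac{3 k}{2} + \frac{k t}{2}$ ($l{\left(k,t \right)} = -2 + \frac{3 k + k t}{2} = -2 + \left(\frac{3 k}{2} + \frac{k t}{2}\right) = -2 + \frac{3 k}{2} + \frac{k t}{2}$)
$o{\left(14 \right)} l{\left(6,-2 \right)} = \left(-4 + 14^{2}\right) \left(-2 + \frac{3}{2} \cdot 6 + \frac{1}{2} \cdot 6 \left(-2\right)\right) = \left(-4 + 196\right) \left(-2 + 9 - 6\right) = 192 \cdot 1 = 192$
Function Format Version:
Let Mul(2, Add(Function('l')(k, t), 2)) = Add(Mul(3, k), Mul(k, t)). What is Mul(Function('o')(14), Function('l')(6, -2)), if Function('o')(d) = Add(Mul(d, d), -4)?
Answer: 192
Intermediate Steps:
Function('o')(d) = Add(-4, Pow(d, 2)) (Function('o')(d) = Add(Pow(d, 2), -4) = Add(-4, Pow(d, 2)))
Function('l')(k, t) = Add(-2, Mul(Rational(3, 2), k), Mul(Rational(1, 2), k, t)) (Function('l')(k, t) = Add(-2, Mul(Rational(1, 2), Add(Mul(3, k), Mul(k, t)))) = Add(-2, Add(Mul(Rational(3, 2), k), Mul(Rational(1, 2), k, t))) = Add(-2, Mul(Rational(3, 2), k), Mul(Rational(1, 2), k, t)))
Mul(Function('o')(14), Function('l')(6, -2)) = Mul(Add(-4, Pow(14, 2)), Add(-2, Mul(Rational(3, 2), 6), Mul(Rational(1, 2), 6, -2))) = Mul(Add(-4, 196), Add(-2, 9, -6)) = Mul(192, 1) = 192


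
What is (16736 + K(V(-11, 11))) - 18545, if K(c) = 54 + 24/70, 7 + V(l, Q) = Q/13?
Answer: -61413/35 ≈ -1754.7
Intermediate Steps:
V(l, Q) = -7 + Q/13
K(c) = 1902/35 (K(c) = 54 + 24*(1/70) = 54 + 12/35 = 1902/35)
(16736 + K(V(-11, 11))) - 18545 = (16736 + 1902/35) - 18545 = 587662/35 - 18545 = -61413/35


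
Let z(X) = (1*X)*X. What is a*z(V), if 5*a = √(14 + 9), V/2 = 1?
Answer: 4*√23/5 ≈ 3.8367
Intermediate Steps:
V = 2 (V = 2*1 = 2)
a = √23/5 (a = √(14 + 9)/5 = √23/5 ≈ 0.95917)
z(X) = X² (z(X) = X*X = X²)
a*z(V) = (√23/5)*2² = (√23/5)*4 = 4*√23/5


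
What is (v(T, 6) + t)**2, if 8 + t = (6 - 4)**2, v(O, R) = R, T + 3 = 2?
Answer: 4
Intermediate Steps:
T = -1 (T = -3 + 2 = -1)
t = -4 (t = -8 + (6 - 4)**2 = -8 + 2**2 = -8 + 4 = -4)
(v(T, 6) + t)**2 = (6 - 4)**2 = 2**2 = 4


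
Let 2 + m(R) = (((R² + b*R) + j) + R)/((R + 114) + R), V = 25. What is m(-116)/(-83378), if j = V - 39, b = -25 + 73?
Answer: 3997/4919302 ≈ 0.00081251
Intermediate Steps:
b = 48
j = -14 (j = 25 - 39 = -14)
m(R) = -2 + (-14 + R² + 49*R)/(114 + 2*R) (m(R) = -2 + (((R² + 48*R) - 14) + R)/((R + 114) + R) = -2 + ((-14 + R² + 48*R) + R)/((114 + R) + R) = -2 + (-14 + R² + 49*R)/(114 + 2*R))
m(-116)/(-83378) = ((-242 + (-116)² + 45*(-116))/(2*(57 - 116)))/(-83378) = ((½)*(-242 + 13456 - 5220)/(-59))*(-1/83378) = ((½)*(-1/59)*7994)*(-1/83378) = -3997/59*(-1/83378) = 3997/4919302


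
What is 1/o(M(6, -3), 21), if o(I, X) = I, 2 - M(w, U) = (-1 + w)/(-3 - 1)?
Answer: 4/13 ≈ 0.30769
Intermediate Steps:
M(w, U) = 7/4 + w/4 (M(w, U) = 2 - (-1 + w)/(-3 - 1) = 2 - (-1 + w)/(-4) = 2 - (-1 + w)*(-1)/4 = 2 - (¼ - w/4) = 2 + (-¼ + w/4) = 7/4 + w/4)
1/o(M(6, -3), 21) = 1/(7/4 + (¼)*6) = 1/(7/4 + 3/2) = 1/(13/4) = 4/13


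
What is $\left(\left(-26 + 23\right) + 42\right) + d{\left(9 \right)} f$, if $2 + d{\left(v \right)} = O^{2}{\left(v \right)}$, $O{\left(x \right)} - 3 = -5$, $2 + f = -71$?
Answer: $-107$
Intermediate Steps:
$f = -73$ ($f = -2 - 71 = -73$)
$O{\left(x \right)} = -2$ ($O{\left(x \right)} = 3 - 5 = -2$)
$d{\left(v \right)} = 2$ ($d{\left(v \right)} = -2 + \left(-2\right)^{2} = -2 + 4 = 2$)
$\left(\left(-26 + 23\right) + 42\right) + d{\left(9 \right)} f = \left(\left(-26 + 23\right) + 42\right) + 2 \left(-73\right) = \left(-3 + 42\right) - 146 = 39 - 146 = -107$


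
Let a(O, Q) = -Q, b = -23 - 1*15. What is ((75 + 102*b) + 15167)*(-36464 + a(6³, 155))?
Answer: -416211554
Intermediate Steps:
b = -38 (b = -23 - 15 = -38)
((75 + 102*b) + 15167)*(-36464 + a(6³, 155)) = ((75 + 102*(-38)) + 15167)*(-36464 - 1*155) = ((75 - 3876) + 15167)*(-36464 - 155) = (-3801 + 15167)*(-36619) = 11366*(-36619) = -416211554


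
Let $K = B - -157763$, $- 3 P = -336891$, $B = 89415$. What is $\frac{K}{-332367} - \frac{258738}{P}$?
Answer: $- \frac{113753320712}{37323816999} \approx -3.0477$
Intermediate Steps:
$P = 112297$ ($P = \left(- \frac{1}{3}\right) \left(-336891\right) = 112297$)
$K = 247178$ ($K = 89415 - -157763 = 89415 + 157763 = 247178$)
$\frac{K}{-332367} - \frac{258738}{P} = \frac{247178}{-332367} - \frac{258738}{112297} = 247178 \left(- \frac{1}{332367}\right) - \frac{258738}{112297} = - \frac{247178}{332367} - \frac{258738}{112297} = - \frac{113753320712}{37323816999}$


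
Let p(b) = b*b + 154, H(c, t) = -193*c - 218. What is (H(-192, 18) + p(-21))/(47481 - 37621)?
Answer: 37433/9860 ≈ 3.7965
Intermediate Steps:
H(c, t) = -218 - 193*c
p(b) = 154 + b**2 (p(b) = b**2 + 154 = 154 + b**2)
(H(-192, 18) + p(-21))/(47481 - 37621) = ((-218 - 193*(-192)) + (154 + (-21)**2))/(47481 - 37621) = ((-218 + 37056) + (154 + 441))/9860 = (36838 + 595)*(1/9860) = 37433*(1/9860) = 37433/9860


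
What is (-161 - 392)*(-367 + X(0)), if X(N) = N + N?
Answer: 202951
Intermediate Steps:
X(N) = 2*N
(-161 - 392)*(-367 + X(0)) = (-161 - 392)*(-367 + 2*0) = -553*(-367 + 0) = -553*(-367) = 202951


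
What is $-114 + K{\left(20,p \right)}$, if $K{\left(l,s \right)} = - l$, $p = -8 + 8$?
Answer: $-134$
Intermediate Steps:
$p = 0$
$-114 + K{\left(20,p \right)} = -114 - 20 = -134$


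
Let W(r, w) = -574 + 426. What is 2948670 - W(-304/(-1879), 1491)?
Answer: 2948818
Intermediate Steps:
W(r, w) = -148
2948670 - W(-304/(-1879), 1491) = 2948670 - 1*(-148) = 2948670 + 148 = 2948818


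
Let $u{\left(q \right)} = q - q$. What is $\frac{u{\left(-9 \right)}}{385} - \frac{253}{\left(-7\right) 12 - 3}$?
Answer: $\frac{253}{87} \approx 2.908$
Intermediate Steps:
$u{\left(q \right)} = 0$
$\frac{u{\left(-9 \right)}}{385} - \frac{253}{\left(-7\right) 12 - 3} = \frac{0}{385} - \frac{253}{\left(-7\right) 12 - 3} = 0 \cdot \frac{1}{385} - \frac{253}{-84 - 3} = 0 - \frac{253}{-87} = 0 - - \frac{253}{87} = 0 + \frac{253}{87} = \frac{253}{87}$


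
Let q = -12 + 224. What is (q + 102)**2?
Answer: 98596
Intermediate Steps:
q = 212
(q + 102)**2 = (212 + 102)**2 = 314**2 = 98596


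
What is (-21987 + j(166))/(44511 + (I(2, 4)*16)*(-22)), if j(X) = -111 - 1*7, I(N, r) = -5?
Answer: -22105/46271 ≈ -0.47773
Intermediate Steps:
j(X) = -118 (j(X) = -111 - 7 = -118)
(-21987 + j(166))/(44511 + (I(2, 4)*16)*(-22)) = (-21987 - 118)/(44511 - 5*16*(-22)) = -22105/(44511 - 80*(-22)) = -22105/(44511 + 1760) = -22105/46271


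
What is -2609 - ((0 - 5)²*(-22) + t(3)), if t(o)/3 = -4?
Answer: -2047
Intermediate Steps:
t(o) = -12 (t(o) = 3*(-4) = -12)
-2609 - ((0 - 5)²*(-22) + t(3)) = -2609 - ((0 - 5)²*(-22) - 12) = -2609 - ((-5)²*(-22) - 12) = -2609 - (25*(-22) - 12) = -2609 - (-550 - 12) = -2609 - 1*(-562) = -2609 + 562 = -2047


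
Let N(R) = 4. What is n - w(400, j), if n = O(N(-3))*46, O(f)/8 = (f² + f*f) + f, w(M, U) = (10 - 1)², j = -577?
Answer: 13167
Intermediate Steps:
w(M, U) = 81 (w(M, U) = 9² = 81)
O(f) = 8*f + 16*f² (O(f) = 8*((f² + f*f) + f) = 8*((f² + f²) + f) = 8*(2*f² + f) = 8*(f + 2*f²) = 8*f + 16*f²)
n = 13248 (n = (8*4*(1 + 2*4))*46 = (8*4*(1 + 8))*46 = (8*4*9)*46 = 288*46 = 13248)
n - w(400, j) = 13248 - 1*81 = 13248 - 81 = 13167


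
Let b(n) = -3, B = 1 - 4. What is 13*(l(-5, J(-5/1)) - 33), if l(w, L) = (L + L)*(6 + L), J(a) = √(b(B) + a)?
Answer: -637 + 312*I*√2 ≈ -637.0 + 441.23*I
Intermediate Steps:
B = -3
J(a) = √(-3 + a)
l(w, L) = 2*L*(6 + L) (l(w, L) = (2*L)*(6 + L) = 2*L*(6 + L))
13*(l(-5, J(-5/1)) - 33) = 13*(2*√(-3 - 5/1)*(6 + √(-3 - 5/1)) - 33) = 13*(2*√(-3 - 5*1)*(6 + √(-3 - 5*1)) - 33) = 13*(2*√(-3 - 5)*(6 + √(-3 - 5)) - 33) = 13*(2*√(-8)*(6 + √(-8)) - 33) = 13*(2*(2*I*√2)*(6 + 2*I*√2) - 33) = 13*(4*I*√2*(6 + 2*I*√2) - 33) = 13*(-33 + 4*I*√2*(6 + 2*I*√2)) = -429 + 52*I*√2*(6 + 2*I*√2)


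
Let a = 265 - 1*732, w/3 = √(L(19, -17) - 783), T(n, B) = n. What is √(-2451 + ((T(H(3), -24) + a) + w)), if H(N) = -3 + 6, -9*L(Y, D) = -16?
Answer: √(-2915 + I*√7031) ≈ 0.7765 + 53.996*I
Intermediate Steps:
L(Y, D) = 16/9 (L(Y, D) = -⅑*(-16) = 16/9)
H(N) = 3
w = I*√7031 (w = 3*√(16/9 - 783) = 3*√(-7031/9) = 3*(I*√7031/3) = I*√7031 ≈ 83.851*I)
a = -467 (a = 265 - 732 = -467)
√(-2451 + ((T(H(3), -24) + a) + w)) = √(-2451 + ((3 - 467) + I*√7031)) = √(-2451 + (-464 + I*√7031)) = √(-2915 + I*√7031)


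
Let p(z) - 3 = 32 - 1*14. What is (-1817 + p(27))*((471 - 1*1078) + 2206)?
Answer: -2871804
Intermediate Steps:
p(z) = 21 (p(z) = 3 + (32 - 1*14) = 3 + (32 - 14) = 3 + 18 = 21)
(-1817 + p(27))*((471 - 1*1078) + 2206) = (-1817 + 21)*((471 - 1*1078) + 2206) = -1796*((471 - 1078) + 2206) = -1796*(-607 + 2206) = -1796*1599 = -2871804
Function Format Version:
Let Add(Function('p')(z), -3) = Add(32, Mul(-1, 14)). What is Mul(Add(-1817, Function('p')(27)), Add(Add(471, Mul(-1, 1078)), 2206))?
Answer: -2871804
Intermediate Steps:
Function('p')(z) = 21 (Function('p')(z) = Add(3, Add(32, Mul(-1, 14))) = Add(3, Add(32, -14)) = Add(3, 18) = 21)
Mul(Add(-1817, Function('p')(27)), Add(Add(471, Mul(-1, 1078)), 2206)) = Mul(Add(-1817, 21), Add(Add(471, Mul(-1, 1078)), 2206)) = Mul(-1796, Add(Add(471, -1078), 2206)) = Mul(-1796, Add(-607, 2206)) = Mul(-1796, 1599) = -2871804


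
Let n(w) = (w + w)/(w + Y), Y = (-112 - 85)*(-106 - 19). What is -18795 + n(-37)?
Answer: -231065767/12294 ≈ -18795.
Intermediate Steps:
Y = 24625 (Y = -197*(-125) = 24625)
n(w) = 2*w/(24625 + w) (n(w) = (w + w)/(w + 24625) = (2*w)/(24625 + w) = 2*w/(24625 + w))
-18795 + n(-37) = -18795 + 2*(-37)/(24625 - 37) = -18795 + 2*(-37)/24588 = -18795 + 2*(-37)*(1/24588) = -18795 - 37/12294 = -231065767/12294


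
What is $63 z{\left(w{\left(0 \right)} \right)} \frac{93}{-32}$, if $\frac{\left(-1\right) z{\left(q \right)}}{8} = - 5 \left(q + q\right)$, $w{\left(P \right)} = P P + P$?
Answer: $0$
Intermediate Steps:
$w{\left(P \right)} = P + P^{2}$ ($w{\left(P \right)} = P^{2} + P = P + P^{2}$)
$z{\left(q \right)} = 80 q$ ($z{\left(q \right)} = - 8 \left(- 5 \left(q + q\right)\right) = - 8 \left(- 5 \cdot 2 q\right) = - 8 \left(- 10 q\right) = 80 q$)
$63 z{\left(w{\left(0 \right)} \right)} \frac{93}{-32} = 63 \cdot 80 \cdot 0 \left(1 + 0\right) \frac{93}{-32} = 63 \cdot 80 \cdot 0 \cdot 1 \cdot 93 \left(- \frac{1}{32}\right) = 63 \cdot 80 \cdot 0 \left(- \frac{93}{32}\right) = 63 \cdot 0 \left(- \frac{93}{32}\right) = 0 \left(- \frac{93}{32}\right) = 0$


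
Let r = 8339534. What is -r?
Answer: -8339534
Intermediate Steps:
-r = -1*8339534 = -8339534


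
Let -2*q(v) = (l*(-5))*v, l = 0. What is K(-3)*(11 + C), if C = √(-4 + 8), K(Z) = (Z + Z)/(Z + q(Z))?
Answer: 26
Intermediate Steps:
q(v) = 0 (q(v) = -0*(-5)*v/2 = -0*v = -½*0 = 0)
K(Z) = 2 (K(Z) = (Z + Z)/(Z + 0) = (2*Z)/Z = 2)
C = 2 (C = √4 = 2)
K(-3)*(11 + C) = 2*(11 + 2) = 2*13 = 26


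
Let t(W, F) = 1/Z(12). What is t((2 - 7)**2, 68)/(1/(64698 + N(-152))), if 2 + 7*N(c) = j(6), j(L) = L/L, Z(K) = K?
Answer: 452885/84 ≈ 5391.5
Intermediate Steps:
j(L) = 1
N(c) = -1/7 (N(c) = -2/7 + (1/7)*1 = -2/7 + 1/7 = -1/7)
t(W, F) = 1/12
t((2 - 7)**2, 68)/(1/(64698 + N(-152))) = 1/(12*(1/(64698 - 1/7))) = 1/(12*(1/(452885/7))) = 1/(12*(7/452885)) = (1/12)*(452885/7) = 452885/84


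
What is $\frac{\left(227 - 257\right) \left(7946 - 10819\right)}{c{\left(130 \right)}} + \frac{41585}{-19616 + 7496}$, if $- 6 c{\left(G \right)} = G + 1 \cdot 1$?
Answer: $- \frac{1254636887}{317544} \approx -3951.1$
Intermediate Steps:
$c{\left(G \right)} = - \frac{1}{6} - \frac{G}{6}$ ($c{\left(G \right)} = - \frac{G + 1 \cdot 1}{6} = - \frac{G + 1}{6} = - \frac{1 + G}{6} = - \frac{1}{6} - \frac{G}{6}$)
$\frac{\left(227 - 257\right) \left(7946 - 10819\right)}{c{\left(130 \right)}} + \frac{41585}{-19616 + 7496} = \frac{\left(227 - 257\right) \left(7946 - 10819\right)}{- \frac{1}{6} - \frac{65}{3}} + \frac{41585}{-19616 + 7496} = \frac{\left(-30\right) \left(-2873\right)}{- \frac{1}{6} - \frac{65}{3}} + \frac{41585}{-12120} = \frac{86190}{- \frac{131}{6}} + 41585 \left(- \frac{1}{12120}\right) = 86190 \left(- \frac{6}{131}\right) - \frac{8317}{2424} = - \frac{517140}{131} - \frac{8317}{2424} = - \frac{1254636887}{317544}$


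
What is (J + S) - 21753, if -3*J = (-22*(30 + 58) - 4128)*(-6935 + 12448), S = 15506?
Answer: 33412091/3 ≈ 1.1137e+7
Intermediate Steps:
J = 33430832/3 (J = -(-22*(30 + 58) - 4128)*(-6935 + 12448)/3 = -(-22*88 - 4128)*5513/3 = -(-1936 - 4128)*5513/3 = -(-6064)*5513/3 = -⅓*(-33430832) = 33430832/3 ≈ 1.1144e+7)
(J + S) - 21753 = (33430832/3 + 15506) - 21753 = 33477350/3 - 21753 = 33412091/3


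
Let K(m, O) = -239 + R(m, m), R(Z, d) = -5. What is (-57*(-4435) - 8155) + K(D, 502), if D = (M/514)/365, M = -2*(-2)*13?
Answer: 244396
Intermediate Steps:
M = 52 (M = 4*13 = 52)
D = 26/93805 (D = (52/514)/365 = (52*(1/514))*(1/365) = (26/257)*(1/365) = 26/93805 ≈ 0.00027717)
K(m, O) = -244 (K(m, O) = -239 - 5 = -244)
(-57*(-4435) - 8155) + K(D, 502) = (-57*(-4435) - 8155) - 244 = (252795 - 8155) - 244 = 244640 - 244 = 244396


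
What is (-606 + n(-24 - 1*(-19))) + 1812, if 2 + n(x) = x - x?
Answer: 1204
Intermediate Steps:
n(x) = -2 (n(x) = -2 + (x - x) = -2 + 0 = -2)
(-606 + n(-24 - 1*(-19))) + 1812 = (-606 - 2) + 1812 = -608 + 1812 = 1204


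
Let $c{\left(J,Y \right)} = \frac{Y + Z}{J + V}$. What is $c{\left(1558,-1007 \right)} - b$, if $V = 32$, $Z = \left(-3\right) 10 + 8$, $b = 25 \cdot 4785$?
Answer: $- \frac{63401593}{530} \approx -1.1963 \cdot 10^{5}$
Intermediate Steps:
$b = 119625$
$Z = -22$ ($Z = -30 + 8 = -22$)
$c{\left(J,Y \right)} = \frac{-22 + Y}{32 + J}$ ($c{\left(J,Y \right)} = \frac{Y - 22}{J + 32} = \frac{-22 + Y}{32 + J}$)
$c{\left(1558,-1007 \right)} - b = \frac{-22 - 1007}{32 + 1558} - 119625 = \frac{1}{1590} \left(-1029\right) - 119625 = - \frac{343}{530} - 119625 = - \frac{63401593}{530}$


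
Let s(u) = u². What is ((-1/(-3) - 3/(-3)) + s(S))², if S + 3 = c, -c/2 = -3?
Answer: 961/9 ≈ 106.78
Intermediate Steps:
c = 6 (c = -2*(-3) = 6)
S = 3 (S = -3 + 6 = 3)
((-1/(-3) - 3/(-3)) + s(S))² = ((-1/(-3) - 3/(-3)) + 3²)² = ((-1*(-⅓) - 3*(-⅓)) + 9)² = ((⅓ + 1) + 9)² = (4/3 + 9)² = (31/3)² = 961/9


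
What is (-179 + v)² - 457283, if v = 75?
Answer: -446467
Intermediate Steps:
(-179 + v)² - 457283 = (-179 + 75)² - 457283 = (-104)² - 457283 = 10816 - 457283 = -446467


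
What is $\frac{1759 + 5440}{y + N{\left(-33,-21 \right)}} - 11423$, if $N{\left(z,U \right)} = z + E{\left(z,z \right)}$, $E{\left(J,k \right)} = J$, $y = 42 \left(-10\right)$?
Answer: $- \frac{5558777}{486} \approx -11438.0$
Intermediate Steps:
$y = -420$
$N{\left(z,U \right)} = 2 z$ ($N{\left(z,U \right)} = z + z = 2 z$)
$\frac{1759 + 5440}{y + N{\left(-33,-21 \right)}} - 11423 = \frac{1759 + 5440}{-420 + 2 \left(-33\right)} - 11423 = \frac{7199}{-420 - 66} - 11423 = \frac{7199}{-486} - 11423 = 7199 \left(- \frac{1}{486}\right) - 11423 = - \frac{7199}{486} - 11423 = - \frac{5558777}{486}$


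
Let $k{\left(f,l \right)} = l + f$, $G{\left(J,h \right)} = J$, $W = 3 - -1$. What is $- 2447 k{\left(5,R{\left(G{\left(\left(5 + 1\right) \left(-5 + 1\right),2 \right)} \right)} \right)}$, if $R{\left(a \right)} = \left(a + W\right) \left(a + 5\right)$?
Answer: $-942095$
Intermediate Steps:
$W = 4$ ($W = 3 + 1 = 4$)
$R{\left(a \right)} = \left(4 + a\right) \left(5 + a\right)$ ($R{\left(a \right)} = \left(a + 4\right) \left(a + 5\right) = \left(4 + a\right) \left(5 + a\right)$)
$k{\left(f,l \right)} = f + l$
$- 2447 k{\left(5,R{\left(G{\left(\left(5 + 1\right) \left(-5 + 1\right),2 \right)} \right)} \right)} = - 2447 \left(5 + \left(20 + \left(\left(5 + 1\right) \left(-5 + 1\right)\right)^{2} + 9 \left(5 + 1\right) \left(-5 + 1\right)\right)\right) = - 2447 \left(5 + \left(20 + \left(6 \left(-4\right)\right)^{2} + 9 \cdot 6 \left(-4\right)\right)\right) = - 2447 \left(5 + \left(20 + \left(-24\right)^{2} + 9 \left(-24\right)\right)\right) = - 2447 \left(5 + \left(20 + 576 - 216\right)\right) = - 2447 \left(5 + 380\right) = \left(-2447\right) 385 = -942095$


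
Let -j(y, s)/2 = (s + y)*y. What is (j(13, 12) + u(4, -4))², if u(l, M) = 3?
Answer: 418609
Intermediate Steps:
j(y, s) = -2*y*(s + y) (j(y, s) = -2*(s + y)*y = -2*y*(s + y))
(j(13, 12) + u(4, -4))² = (-2*13*(12 + 13) + 3)² = (-2*13*25 + 3)² = (-650 + 3)² = (-647)² = 418609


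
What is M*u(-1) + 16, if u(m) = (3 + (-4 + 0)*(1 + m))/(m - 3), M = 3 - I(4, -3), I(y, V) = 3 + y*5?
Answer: 31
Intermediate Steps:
I(y, V) = 3 + 5*y
M = -20 (M = 3 - (3 + 5*4) = 3 - (3 + 20) = 3 - 1*23 = 3 - 23 = -20)
u(m) = (-1 - 4*m)/(-3 + m) (u(m) = (3 - 4*(1 + m))/(-3 + m) = (3 + (-4 - 4*m))/(-3 + m) = (-1 - 4*m)/(-3 + m))
M*u(-1) + 16 = -20*(-1 - 4*(-1))/(-3 - 1) + 16 = -20*(-1 + 4)/(-4) + 16 = -(-5)*3 + 16 = -20*(-¾) + 16 = 15 + 16 = 31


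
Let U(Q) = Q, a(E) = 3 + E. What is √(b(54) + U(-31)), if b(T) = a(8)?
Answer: 2*I*√5 ≈ 4.4721*I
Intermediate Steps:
b(T) = 11 (b(T) = 3 + 8 = 11)
√(b(54) + U(-31)) = √(11 - 31) = √(-20) = 2*I*√5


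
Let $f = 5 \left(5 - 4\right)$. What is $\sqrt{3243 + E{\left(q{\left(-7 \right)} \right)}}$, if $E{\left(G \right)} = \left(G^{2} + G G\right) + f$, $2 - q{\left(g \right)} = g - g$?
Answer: $2 \sqrt{814} \approx 57.061$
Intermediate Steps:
$q{\left(g \right)} = 2$ ($q{\left(g \right)} = 2 - \left(g - g\right) = 2 - 0 = 2 + 0 = 2$)
$f = 5$ ($f = 5 \cdot 1 = 5$)
$E{\left(G \right)} = 5 + 2 G^{2}$ ($E{\left(G \right)} = \left(G^{2} + G G\right) + 5 = \left(G^{2} + G^{2}\right) + 5 = 2 G^{2} + 5 = 5 + 2 G^{2}$)
$\sqrt{3243 + E{\left(q{\left(-7 \right)} \right)}} = \sqrt{3243 + \left(5 + 2 \cdot 2^{2}\right)} = \sqrt{3243 + \left(5 + 2 \cdot 4\right)} = \sqrt{3243 + \left(5 + 8\right)} = \sqrt{3243 + 13} = \sqrt{3256} = 2 \sqrt{814}$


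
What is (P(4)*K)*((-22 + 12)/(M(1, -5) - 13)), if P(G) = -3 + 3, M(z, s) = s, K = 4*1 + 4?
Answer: 0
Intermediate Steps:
K = 8 (K = 4 + 4 = 8)
P(G) = 0
(P(4)*K)*((-22 + 12)/(M(1, -5) - 13)) = (0*8)*((-22 + 12)/(-5 - 13)) = 0*(-10/(-18)) = 0*(-10*(-1/18)) = 0*(5/9) = 0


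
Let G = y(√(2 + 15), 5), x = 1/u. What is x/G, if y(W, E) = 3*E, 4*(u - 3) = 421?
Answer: 4/6495 ≈ 0.00061586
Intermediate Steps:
u = 433/4 (u = 3 + (¼)*421 = 3 + 421/4 = 433/4 ≈ 108.25)
x = 4/433 (x = 1/(433/4) = 4/433 ≈ 0.0092379)
G = 15 (G = 3*5 = 15)
x/G = (4/433)/15 = (4/433)*(1/15) = 4/6495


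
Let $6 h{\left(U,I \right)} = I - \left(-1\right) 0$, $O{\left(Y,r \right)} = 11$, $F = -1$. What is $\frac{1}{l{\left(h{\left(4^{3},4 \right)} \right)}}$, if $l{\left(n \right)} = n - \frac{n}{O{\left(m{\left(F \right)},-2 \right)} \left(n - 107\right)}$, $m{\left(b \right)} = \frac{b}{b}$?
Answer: $\frac{10527}{7024} \approx 1.4987$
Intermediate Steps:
$m{\left(b \right)} = 1$
$h{\left(U,I \right)} = \frac{I}{6}$ ($h{\left(U,I \right)} = \frac{I - \left(-1\right) 0}{6} = \frac{I - 0}{6} = \frac{I + 0}{6} = \frac{I}{6}$)
$l{\left(n \right)} = n - \frac{n}{-1177 + 11 n}$ ($l{\left(n \right)} = n - \frac{n}{11 \left(n - 107\right)} = n - \frac{n}{11 \left(-107 + n\right)} = n - \frac{n}{-1177 + 11 n}$)
$\frac{1}{l{\left(h{\left(4^{3},4 \right)} \right)}} = \frac{1}{\frac{1}{11} \cdot \frac{1}{6} \cdot 4 \frac{1}{-107 + \frac{1}{6} \cdot 4} \left(-1178 + 11 \cdot \frac{1}{6} \cdot 4\right)} = \frac{1}{\frac{1}{11} \cdot \frac{2}{3} \frac{1}{-107 + \frac{2}{3}} \left(-1178 + 11 \cdot \frac{2}{3}\right)} = \frac{1}{\frac{1}{11} \cdot \frac{2}{3} \frac{1}{- \frac{319}{3}} \left(-1178 + \frac{22}{3}\right)} = \frac{1}{\frac{1}{11} \cdot \frac{2}{3} \left(- \frac{3}{319}\right) \left(- \frac{3512}{3}\right)} = \frac{1}{\frac{7024}{10527}} = \frac{10527}{7024}$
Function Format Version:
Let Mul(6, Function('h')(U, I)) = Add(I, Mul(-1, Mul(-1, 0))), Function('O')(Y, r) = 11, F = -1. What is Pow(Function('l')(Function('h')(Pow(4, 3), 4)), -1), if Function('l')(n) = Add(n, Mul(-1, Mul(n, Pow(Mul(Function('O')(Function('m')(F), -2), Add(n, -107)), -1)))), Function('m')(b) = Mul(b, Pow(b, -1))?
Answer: Rational(10527, 7024) ≈ 1.4987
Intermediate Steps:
Function('m')(b) = 1
Function('h')(U, I) = Mul(Rational(1, 6), I) (Function('h')(U, I) = Mul(Rational(1, 6), Add(I, Mul(-1, Mul(-1, 0)))) = Mul(Rational(1, 6), Add(I, Mul(-1, 0))) = Mul(Rational(1, 6), Add(I, 0)) = Mul(Rational(1, 6), I))
Function('l')(n) = Add(n, Mul(-1, n, Pow(Add(-1177, Mul(11, n)), -1))) (Function('l')(n) = Add(n, Mul(-1, Mul(n, Pow(Mul(11, Add(n, -107)), -1)))) = Add(n, Mul(-1, Mul(n, Pow(Mul(11, Add(-107, n)), -1)))) = Add(n, Mul(-1, Mul(n, Pow(Add(-1177, Mul(11, n)), -1)))) = Add(n, Mul(-1, n, Pow(Add(-1177, Mul(11, n)), -1))))
Pow(Function('l')(Function('h')(Pow(4, 3), 4)), -1) = Pow(Mul(Rational(1, 11), Mul(Rational(1, 6), 4), Pow(Add(-107, Mul(Rational(1, 6), 4)), -1), Add(-1178, Mul(11, Mul(Rational(1, 6), 4)))), -1) = Pow(Mul(Rational(1, 11), Rational(2, 3), Pow(Add(-107, Rational(2, 3)), -1), Add(-1178, Mul(11, Rational(2, 3)))), -1) = Pow(Mul(Rational(1, 11), Rational(2, 3), Pow(Rational(-319, 3), -1), Add(-1178, Rational(22, 3))), -1) = Pow(Mul(Rational(1, 11), Rational(2, 3), Rational(-3, 319), Rational(-3512, 3)), -1) = Pow(Rational(7024, 10527), -1) = Rational(10527, 7024)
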